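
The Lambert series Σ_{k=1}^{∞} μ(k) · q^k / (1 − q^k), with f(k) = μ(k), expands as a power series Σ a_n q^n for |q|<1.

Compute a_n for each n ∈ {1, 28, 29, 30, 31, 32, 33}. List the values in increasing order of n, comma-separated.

q^1  k|1↦μ(k): 1:1  a_1=1
[q^28] μ(1)=1,μ(2)=-1,μ(4)=0,μ(7)=-1,μ(14)=1,μ(28)=0 ⇒ 0
q^29  k|29↦μ(k): 29:-1 1:1  a_29=0
n=30: 1·30 2·15 3·10 5·6 6·5 10·3 15·2 30·1  μ→[1+(-1)+(-1)+(-1)+1+1+1+(-1)]=0
[q^31] μ(1)=1,μ(31)=-1 ⇒ 0
n=32: 1·32 2·16 4·8 8·4 16·2 32·1  μ→[1+(-1)+0+0+0+0]=0
[q^33] μ(33)=1,μ(11)=-1,μ(3)=-1,μ(1)=1 ⇒ 0

1, 0, 0, 0, 0, 0, 0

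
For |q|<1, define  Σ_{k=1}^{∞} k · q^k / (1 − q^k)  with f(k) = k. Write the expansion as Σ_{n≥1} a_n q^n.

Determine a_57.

a_57 = 80

q^57  k|57↦f(k): 1:1 3:3 19:19 57:57  a_57=80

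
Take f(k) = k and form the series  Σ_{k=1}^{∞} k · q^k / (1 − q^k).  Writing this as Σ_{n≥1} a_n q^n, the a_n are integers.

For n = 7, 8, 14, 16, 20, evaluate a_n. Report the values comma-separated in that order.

8, 15, 24, 31, 42

n=7: 1·7 7·1  f→[1+7]=8
[q^8] f(8)=8,f(4)=4,f(2)=2,f(1)=1 ⇒ 15
n=14: 14·1 7·2 2·7 1·14  f→[14+7+2+1]=24
q^16  k|16↦f(k): 16:16 8:8 4:4 2:2 1:1  a_16=31
d|20:{20,10,5,4,2,1}  Σf=20+10+5+4+2+1=42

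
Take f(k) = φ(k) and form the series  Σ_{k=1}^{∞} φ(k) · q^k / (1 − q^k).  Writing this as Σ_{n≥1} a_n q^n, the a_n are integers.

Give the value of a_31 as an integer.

n=31: 1·31 31·1  φ→[1+30]=31

a_31 = 31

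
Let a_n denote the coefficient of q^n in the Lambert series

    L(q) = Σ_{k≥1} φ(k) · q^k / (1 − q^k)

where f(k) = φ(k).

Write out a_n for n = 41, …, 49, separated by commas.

n=41: 1·41 41·1  φ→[1+40]=41
n=42: 42·1 21·2 14·3 7·6 6·7 3·14 2·21 1·42  φ→[12+12+6+6+2+2+1+1]=42
q^43  k|43↦φ(k): 43:42 1:1  a_43=43
q^44  k|44↦φ(k): 44:20 22:10 11:10 4:2 2:1 1:1  a_44=44
n=45: 1·45 3·15 5·9 9·5 15·3 45·1  φ→[1+2+4+6+8+24]=45
q^46  k|46↦φ(k): 1:1 2:1 23:22 46:22  a_46=46
q^47  k|47↦φ(k): 47:46 1:1  a_47=47
[q^48] φ(1)=1,φ(2)=1,φ(3)=2,φ(4)=2,φ(6)=2,φ(8)=4,φ(12)=4,φ(16)=8,φ(24)=8,φ(48)=16 ⇒ 48
n=49: 1·49 7·7 49·1  φ→[1+6+42]=49

41, 42, 43, 44, 45, 46, 47, 48, 49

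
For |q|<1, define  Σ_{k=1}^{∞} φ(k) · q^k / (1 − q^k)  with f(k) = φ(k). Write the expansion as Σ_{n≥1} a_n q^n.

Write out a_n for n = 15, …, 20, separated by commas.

n=15: 15·1 5·3 3·5 1·15  φ→[8+4+2+1]=15
d|16:{1,2,4,8,16}  Σφ=1+1+2+4+8=16
n=17: 1·17 17·1  φ→[1+16]=17
q^18  k|18↦φ(k): 1:1 2:1 3:2 6:2 9:6 18:6  a_18=18
[q^19] φ(1)=1,φ(19)=18 ⇒ 19
[q^20] φ(1)=1,φ(2)=1,φ(4)=2,φ(5)=4,φ(10)=4,φ(20)=8 ⇒ 20

15, 16, 17, 18, 19, 20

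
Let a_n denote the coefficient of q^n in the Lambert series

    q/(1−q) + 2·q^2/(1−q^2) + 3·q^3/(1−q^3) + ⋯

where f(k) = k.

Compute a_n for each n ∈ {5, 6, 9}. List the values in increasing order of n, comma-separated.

6, 12, 13

d|5:{5,1}  Σf=5+1=6
[q^6] f(1)=1,f(2)=2,f(3)=3,f(6)=6 ⇒ 12
q^9  k|9↦f(k): 1:1 3:3 9:9  a_9=13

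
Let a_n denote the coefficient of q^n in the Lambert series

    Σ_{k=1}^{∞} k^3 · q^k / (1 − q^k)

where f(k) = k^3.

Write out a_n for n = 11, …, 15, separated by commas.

1332, 2044, 2198, 3096, 3528

[q^11] f(11)=1331,f(1)=1 ⇒ 1332
n=12: 1·12 2·6 3·4 4·3 6·2 12·1  f→[1+8+27+64+216+1728]=2044
d|13:{1,13}  Σf=1+2197=2198
[q^14] f(14)=2744,f(7)=343,f(2)=8,f(1)=1 ⇒ 3096
[q^15] f(15)=3375,f(5)=125,f(3)=27,f(1)=1 ⇒ 3528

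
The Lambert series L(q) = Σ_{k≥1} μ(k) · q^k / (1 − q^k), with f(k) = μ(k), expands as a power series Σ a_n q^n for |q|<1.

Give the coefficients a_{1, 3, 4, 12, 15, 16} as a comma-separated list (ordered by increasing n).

[q^1] μ(1)=1 ⇒ 1
d|3:{1,3}  Σμ=1+(-1)=0
[q^4] μ(4)=0,μ(2)=-1,μ(1)=1 ⇒ 0
d|12:{12,6,4,3,2,1}  Σμ=0+1+0+(-1)+(-1)+1=0
q^15  k|15↦μ(k): 15:1 5:-1 3:-1 1:1  a_15=0
[q^16] μ(1)=1,μ(2)=-1,μ(4)=0,μ(8)=0,μ(16)=0 ⇒ 0

1, 0, 0, 0, 0, 0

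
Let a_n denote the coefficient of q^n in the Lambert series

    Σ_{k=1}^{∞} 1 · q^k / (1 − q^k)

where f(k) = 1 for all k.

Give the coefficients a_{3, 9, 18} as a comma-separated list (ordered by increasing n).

[q^3] f(3)=1,f(1)=1 ⇒ 2
n=9: 1·9 3·3 9·1  f→[1+1+1]=3
[q^18] f(18)=1,f(9)=1,f(6)=1,f(3)=1,f(2)=1,f(1)=1 ⇒ 6

2, 3, 6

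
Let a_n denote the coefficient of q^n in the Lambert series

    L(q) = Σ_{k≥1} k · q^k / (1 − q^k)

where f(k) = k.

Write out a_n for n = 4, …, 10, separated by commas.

7, 6, 12, 8, 15, 13, 18

n=4: 1·4 2·2 4·1  f→[1+2+4]=7
n=5: 5·1 1·5  f→[5+1]=6
d|6:{1,2,3,6}  Σf=1+2+3+6=12
[q^7] f(7)=7,f(1)=1 ⇒ 8
[q^8] f(8)=8,f(4)=4,f(2)=2,f(1)=1 ⇒ 15
[q^9] f(1)=1,f(3)=3,f(9)=9 ⇒ 13
n=10: 10·1 5·2 2·5 1·10  f→[10+5+2+1]=18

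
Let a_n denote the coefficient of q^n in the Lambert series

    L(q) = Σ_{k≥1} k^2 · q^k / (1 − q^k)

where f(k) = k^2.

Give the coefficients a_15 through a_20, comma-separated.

260, 341, 290, 455, 362, 546

[q^15] f(15)=225,f(5)=25,f(3)=9,f(1)=1 ⇒ 260
d|16:{1,2,4,8,16}  Σf=1+4+16+64+256=341
d|17:{17,1}  Σf=289+1=290
[q^18] f(1)=1,f(2)=4,f(3)=9,f(6)=36,f(9)=81,f(18)=324 ⇒ 455
[q^19] f(1)=1,f(19)=361 ⇒ 362
[q^20] f(20)=400,f(10)=100,f(5)=25,f(4)=16,f(2)=4,f(1)=1 ⇒ 546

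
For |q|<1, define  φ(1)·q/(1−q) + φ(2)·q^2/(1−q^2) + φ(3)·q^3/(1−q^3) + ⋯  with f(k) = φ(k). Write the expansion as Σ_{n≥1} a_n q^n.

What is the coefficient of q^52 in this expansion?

n=52: 1·52 2·26 4·13 13·4 26·2 52·1  φ→[1+1+2+12+12+24]=52

a_52 = 52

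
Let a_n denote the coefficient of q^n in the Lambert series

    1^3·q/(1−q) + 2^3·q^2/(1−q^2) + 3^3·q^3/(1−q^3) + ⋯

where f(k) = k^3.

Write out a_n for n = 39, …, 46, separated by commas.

61544, 73710, 68922, 86688, 79508, 97236, 95382, 109512

[q^39] f(39)=59319,f(13)=2197,f(3)=27,f(1)=1 ⇒ 61544
d|40:{40,20,10,8,5,4,2,1}  Σf=64000+8000+1000+512+125+64+8+1=73710
n=41: 41·1 1·41  f→[68921+1]=68922
d|42:{1,2,3,6,7,14,21,42}  Σf=1+8+27+216+343+2744+9261+74088=86688
d|43:{1,43}  Σf=1+79507=79508
[q^44] f(44)=85184,f(22)=10648,f(11)=1331,f(4)=64,f(2)=8,f(1)=1 ⇒ 97236
q^45  k|45↦f(k): 1:1 3:27 5:125 9:729 15:3375 45:91125  a_45=95382
[q^46] f(1)=1,f(2)=8,f(23)=12167,f(46)=97336 ⇒ 109512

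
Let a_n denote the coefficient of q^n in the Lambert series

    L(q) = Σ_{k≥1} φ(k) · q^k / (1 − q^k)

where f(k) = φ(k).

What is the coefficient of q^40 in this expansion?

q^40  k|40↦φ(k): 40:16 20:8 10:4 8:4 5:4 4:2 2:1 1:1  a_40=40

a_40 = 40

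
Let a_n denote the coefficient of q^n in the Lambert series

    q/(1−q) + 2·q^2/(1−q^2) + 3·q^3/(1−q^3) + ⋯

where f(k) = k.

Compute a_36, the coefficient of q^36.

a_36 = 91

d|36:{36,18,12,9,6,4,3,2,1}  Σf=36+18+12+9+6+4+3+2+1=91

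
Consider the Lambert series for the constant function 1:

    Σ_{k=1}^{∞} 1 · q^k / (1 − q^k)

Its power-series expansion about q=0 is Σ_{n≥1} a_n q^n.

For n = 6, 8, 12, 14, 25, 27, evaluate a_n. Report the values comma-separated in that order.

4, 4, 6, 4, 3, 4

d|6:{1,2,3,6}  Σf=1+1+1+1=4
[q^8] f(8)=1,f(4)=1,f(2)=1,f(1)=1 ⇒ 4
[q^12] f(1)=1,f(2)=1,f(3)=1,f(4)=1,f(6)=1,f(12)=1 ⇒ 6
q^14  k|14↦f(k): 1:1 2:1 7:1 14:1  a_14=4
q^25  k|25↦f(k): 25:1 5:1 1:1  a_25=3
[q^27] f(1)=1,f(3)=1,f(9)=1,f(27)=1 ⇒ 4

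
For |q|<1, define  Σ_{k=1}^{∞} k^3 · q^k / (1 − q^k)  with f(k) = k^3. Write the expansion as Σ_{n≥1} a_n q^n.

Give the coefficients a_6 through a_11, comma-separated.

[q^6] f(1)=1,f(2)=8,f(3)=27,f(6)=216 ⇒ 252
[q^7] f(1)=1,f(7)=343 ⇒ 344
q^8  k|8↦f(k): 1:1 2:8 4:64 8:512  a_8=585
[q^9] f(9)=729,f(3)=27,f(1)=1 ⇒ 757
n=10: 1·10 2·5 5·2 10·1  f→[1+8+125+1000]=1134
q^11  k|11↦f(k): 11:1331 1:1  a_11=1332

252, 344, 585, 757, 1134, 1332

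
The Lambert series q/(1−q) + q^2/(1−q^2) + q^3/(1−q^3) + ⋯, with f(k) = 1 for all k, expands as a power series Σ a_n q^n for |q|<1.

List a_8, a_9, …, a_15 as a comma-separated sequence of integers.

d|8:{8,4,2,1}  Σf=1+1+1+1=4
n=9: 1·9 3·3 9·1  f→[1+1+1]=3
[q^10] f(1)=1,f(2)=1,f(5)=1,f(10)=1 ⇒ 4
n=11: 1·11 11·1  f→[1+1]=2
d|12:{1,2,3,4,6,12}  Σf=1+1+1+1+1+1=6
n=13: 13·1 1·13  f→[1+1]=2
q^14  k|14↦f(k): 14:1 7:1 2:1 1:1  a_14=4
[q^15] f(15)=1,f(5)=1,f(3)=1,f(1)=1 ⇒ 4

4, 3, 4, 2, 6, 2, 4, 4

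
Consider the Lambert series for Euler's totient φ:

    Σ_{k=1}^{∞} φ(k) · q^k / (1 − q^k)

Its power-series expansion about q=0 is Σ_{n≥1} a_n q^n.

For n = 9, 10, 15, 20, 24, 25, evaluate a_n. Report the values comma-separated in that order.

[q^9] φ(9)=6,φ(3)=2,φ(1)=1 ⇒ 9
q^10  k|10↦φ(k): 10:4 5:4 2:1 1:1  a_10=10
n=15: 1·15 3·5 5·3 15·1  φ→[1+2+4+8]=15
[q^20] φ(20)=8,φ(10)=4,φ(5)=4,φ(4)=2,φ(2)=1,φ(1)=1 ⇒ 20
n=24: 24·1 12·2 8·3 6·4 4·6 3·8 2·12 1·24  φ→[8+4+4+2+2+2+1+1]=24
d|25:{1,5,25}  Σφ=1+4+20=25

9, 10, 15, 20, 24, 25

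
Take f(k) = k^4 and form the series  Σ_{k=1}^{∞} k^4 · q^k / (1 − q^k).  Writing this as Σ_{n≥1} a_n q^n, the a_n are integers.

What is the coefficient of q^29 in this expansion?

a_29 = 707282

q^29  k|29↦f(k): 1:1 29:707281  a_29=707282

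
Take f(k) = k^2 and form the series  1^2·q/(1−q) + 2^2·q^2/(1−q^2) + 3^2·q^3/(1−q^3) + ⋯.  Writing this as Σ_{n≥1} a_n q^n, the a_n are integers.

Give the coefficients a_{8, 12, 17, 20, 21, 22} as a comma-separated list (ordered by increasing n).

n=8: 8·1 4·2 2·4 1·8  f→[64+16+4+1]=85
n=12: 12·1 6·2 4·3 3·4 2·6 1·12  f→[144+36+16+9+4+1]=210
n=17: 1·17 17·1  f→[1+289]=290
n=20: 1·20 2·10 4·5 5·4 10·2 20·1  f→[1+4+16+25+100+400]=546
d|21:{21,7,3,1}  Σf=441+49+9+1=500
d|22:{1,2,11,22}  Σf=1+4+121+484=610

85, 210, 290, 546, 500, 610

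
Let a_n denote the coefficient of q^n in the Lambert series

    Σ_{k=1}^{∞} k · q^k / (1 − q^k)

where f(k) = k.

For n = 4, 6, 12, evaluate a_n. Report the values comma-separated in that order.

7, 12, 28

q^4  k|4↦f(k): 1:1 2:2 4:4  a_4=7
q^6  k|6↦f(k): 1:1 2:2 3:3 6:6  a_6=12
q^12  k|12↦f(k): 1:1 2:2 3:3 4:4 6:6 12:12  a_12=28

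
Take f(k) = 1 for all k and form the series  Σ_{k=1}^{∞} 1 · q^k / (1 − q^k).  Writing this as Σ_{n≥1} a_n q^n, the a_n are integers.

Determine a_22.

a_22 = 4

d|22:{1,2,11,22}  Σf=1+1+1+1=4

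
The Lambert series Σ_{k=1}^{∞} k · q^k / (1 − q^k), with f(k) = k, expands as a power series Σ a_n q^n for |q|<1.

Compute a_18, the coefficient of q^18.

a_18 = 39

n=18: 18·1 9·2 6·3 3·6 2·9 1·18  f→[18+9+6+3+2+1]=39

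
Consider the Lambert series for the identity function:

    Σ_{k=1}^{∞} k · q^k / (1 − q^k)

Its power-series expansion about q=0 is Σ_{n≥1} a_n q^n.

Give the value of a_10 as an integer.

n=10: 10·1 5·2 2·5 1·10  f→[10+5+2+1]=18

a_10 = 18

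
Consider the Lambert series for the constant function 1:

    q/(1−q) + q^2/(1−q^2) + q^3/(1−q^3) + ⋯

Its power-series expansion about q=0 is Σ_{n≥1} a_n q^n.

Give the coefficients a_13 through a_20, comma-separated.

d|13:{1,13}  Σf=1+1=2
n=14: 1·14 2·7 7·2 14·1  f→[1+1+1+1]=4
[q^15] f(1)=1,f(3)=1,f(5)=1,f(15)=1 ⇒ 4
n=16: 16·1 8·2 4·4 2·8 1·16  f→[1+1+1+1+1]=5
q^17  k|17↦f(k): 17:1 1:1  a_17=2
d|18:{18,9,6,3,2,1}  Σf=1+1+1+1+1+1=6
[q^19] f(19)=1,f(1)=1 ⇒ 2
[q^20] f(1)=1,f(2)=1,f(4)=1,f(5)=1,f(10)=1,f(20)=1 ⇒ 6

2, 4, 4, 5, 2, 6, 2, 6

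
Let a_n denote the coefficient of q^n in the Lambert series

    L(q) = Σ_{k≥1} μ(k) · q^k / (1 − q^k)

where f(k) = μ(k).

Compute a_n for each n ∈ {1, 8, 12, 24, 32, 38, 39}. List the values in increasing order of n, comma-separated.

n=1: 1·1  μ→[1]=1
n=8: 8·1 4·2 2·4 1·8  μ→[0+0+(-1)+1]=0
d|12:{1,2,3,4,6,12}  Σμ=1+(-1)+(-1)+0+1+0=0
[q^24] μ(24)=0,μ(12)=0,μ(8)=0,μ(6)=1,μ(4)=0,μ(3)=-1,μ(2)=-1,μ(1)=1 ⇒ 0
q^32  k|32↦μ(k): 32:0 16:0 8:0 4:0 2:-1 1:1  a_32=0
q^38  k|38↦μ(k): 1:1 2:-1 19:-1 38:1  a_38=0
n=39: 39·1 13·3 3·13 1·39  μ→[1+(-1)+(-1)+1]=0

1, 0, 0, 0, 0, 0, 0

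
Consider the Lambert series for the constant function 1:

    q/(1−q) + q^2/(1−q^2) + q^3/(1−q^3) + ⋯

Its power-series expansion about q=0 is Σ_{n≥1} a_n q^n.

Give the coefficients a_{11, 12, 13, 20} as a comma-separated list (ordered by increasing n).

2, 6, 2, 6

n=11: 1·11 11·1  f→[1+1]=2
n=12: 12·1 6·2 4·3 3·4 2·6 1·12  f→[1+1+1+1+1+1]=6
q^13  k|13↦f(k): 13:1 1:1  a_13=2
n=20: 1·20 2·10 4·5 5·4 10·2 20·1  f→[1+1+1+1+1+1]=6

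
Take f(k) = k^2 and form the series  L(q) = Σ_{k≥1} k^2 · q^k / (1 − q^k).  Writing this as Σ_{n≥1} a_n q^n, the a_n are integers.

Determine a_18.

a_18 = 455

[q^18] f(18)=324,f(9)=81,f(6)=36,f(3)=9,f(2)=4,f(1)=1 ⇒ 455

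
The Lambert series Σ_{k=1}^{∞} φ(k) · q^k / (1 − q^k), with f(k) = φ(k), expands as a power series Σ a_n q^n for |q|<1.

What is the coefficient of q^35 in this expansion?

n=35: 1·35 5·7 7·5 35·1  φ→[1+4+6+24]=35

a_35 = 35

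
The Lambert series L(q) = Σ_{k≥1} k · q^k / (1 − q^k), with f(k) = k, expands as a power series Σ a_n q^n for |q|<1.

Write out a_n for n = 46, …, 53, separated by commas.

72, 48, 124, 57, 93, 72, 98, 54

n=46: 1·46 2·23 23·2 46·1  f→[1+2+23+46]=72
d|47:{1,47}  Σf=1+47=48
q^48  k|48↦f(k): 48:48 24:24 16:16 12:12 8:8 6:6 4:4 3:3 2:2 1:1  a_48=124
q^49  k|49↦f(k): 49:49 7:7 1:1  a_49=57
d|50:{50,25,10,5,2,1}  Σf=50+25+10+5+2+1=93
n=51: 1·51 3·17 17·3 51·1  f→[1+3+17+51]=72
q^52  k|52↦f(k): 52:52 26:26 13:13 4:4 2:2 1:1  a_52=98
n=53: 1·53 53·1  f→[1+53]=54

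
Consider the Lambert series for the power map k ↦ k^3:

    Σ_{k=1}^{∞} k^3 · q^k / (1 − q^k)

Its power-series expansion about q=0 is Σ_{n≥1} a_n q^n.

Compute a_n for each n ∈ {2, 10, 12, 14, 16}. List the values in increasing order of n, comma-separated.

n=2: 2·1 1·2  f→[8+1]=9
[q^10] f(1)=1,f(2)=8,f(5)=125,f(10)=1000 ⇒ 1134
q^12  k|12↦f(k): 12:1728 6:216 4:64 3:27 2:8 1:1  a_12=2044
d|14:{14,7,2,1}  Σf=2744+343+8+1=3096
d|16:{1,2,4,8,16}  Σf=1+8+64+512+4096=4681

9, 1134, 2044, 3096, 4681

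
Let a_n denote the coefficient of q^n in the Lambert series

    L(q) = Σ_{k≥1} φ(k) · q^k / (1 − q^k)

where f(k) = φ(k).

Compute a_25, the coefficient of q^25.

d|25:{25,5,1}  Σφ=20+4+1=25

a_25 = 25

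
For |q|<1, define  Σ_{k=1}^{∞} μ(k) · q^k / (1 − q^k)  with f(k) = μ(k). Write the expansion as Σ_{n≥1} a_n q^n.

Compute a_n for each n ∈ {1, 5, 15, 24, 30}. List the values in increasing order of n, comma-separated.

1, 0, 0, 0, 0

q^1  k|1↦μ(k): 1:1  a_1=1
q^5  k|5↦μ(k): 5:-1 1:1  a_5=0
n=15: 1·15 3·5 5·3 15·1  μ→[1+(-1)+(-1)+1]=0
[q^24] μ(1)=1,μ(2)=-1,μ(3)=-1,μ(4)=0,μ(6)=1,μ(8)=0,μ(12)=0,μ(24)=0 ⇒ 0
[q^30] μ(30)=-1,μ(15)=1,μ(10)=1,μ(6)=1,μ(5)=-1,μ(3)=-1,μ(2)=-1,μ(1)=1 ⇒ 0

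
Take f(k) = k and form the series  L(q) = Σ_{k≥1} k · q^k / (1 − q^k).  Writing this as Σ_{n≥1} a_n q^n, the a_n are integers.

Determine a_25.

[q^25] f(1)=1,f(5)=5,f(25)=25 ⇒ 31

a_25 = 31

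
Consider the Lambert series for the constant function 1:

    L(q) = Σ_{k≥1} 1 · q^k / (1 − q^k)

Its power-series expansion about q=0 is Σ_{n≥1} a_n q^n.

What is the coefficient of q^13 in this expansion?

a_13 = 2

d|13:{13,1}  Σf=1+1=2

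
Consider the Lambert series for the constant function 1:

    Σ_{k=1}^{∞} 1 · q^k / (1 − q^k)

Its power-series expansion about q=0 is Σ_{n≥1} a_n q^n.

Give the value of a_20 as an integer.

n=20: 1·20 2·10 4·5 5·4 10·2 20·1  f→[1+1+1+1+1+1]=6

a_20 = 6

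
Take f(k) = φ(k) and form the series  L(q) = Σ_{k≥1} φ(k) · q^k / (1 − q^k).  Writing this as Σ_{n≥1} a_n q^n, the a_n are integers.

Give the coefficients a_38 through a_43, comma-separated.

q^38  k|38↦φ(k): 1:1 2:1 19:18 38:18  a_38=38
q^39  k|39↦φ(k): 39:24 13:12 3:2 1:1  a_39=39
q^40  k|40↦φ(k): 1:1 2:1 4:2 5:4 8:4 10:4 20:8 40:16  a_40=40
n=41: 1·41 41·1  φ→[1+40]=41
d|42:{42,21,14,7,6,3,2,1}  Σφ=12+12+6+6+2+2+1+1=42
[q^43] φ(43)=42,φ(1)=1 ⇒ 43

38, 39, 40, 41, 42, 43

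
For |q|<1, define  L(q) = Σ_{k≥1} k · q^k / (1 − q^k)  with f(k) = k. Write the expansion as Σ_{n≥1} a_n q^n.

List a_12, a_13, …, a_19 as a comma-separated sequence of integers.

28, 14, 24, 24, 31, 18, 39, 20

n=12: 1·12 2·6 3·4 4·3 6·2 12·1  f→[1+2+3+4+6+12]=28
q^13  k|13↦f(k): 13:13 1:1  a_13=14
q^14  k|14↦f(k): 1:1 2:2 7:7 14:14  a_14=24
n=15: 15·1 5·3 3·5 1·15  f→[15+5+3+1]=24
q^16  k|16↦f(k): 1:1 2:2 4:4 8:8 16:16  a_16=31
d|17:{1,17}  Σf=1+17=18
n=18: 1·18 2·9 3·6 6·3 9·2 18·1  f→[1+2+3+6+9+18]=39
q^19  k|19↦f(k): 19:19 1:1  a_19=20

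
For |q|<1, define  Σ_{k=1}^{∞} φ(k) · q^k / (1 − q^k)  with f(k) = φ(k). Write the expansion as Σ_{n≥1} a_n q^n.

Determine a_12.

d|12:{12,6,4,3,2,1}  Σφ=4+2+2+2+1+1=12

a_12 = 12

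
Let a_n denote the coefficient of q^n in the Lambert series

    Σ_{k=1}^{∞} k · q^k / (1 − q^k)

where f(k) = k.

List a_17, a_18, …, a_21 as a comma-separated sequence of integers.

d|17:{17,1}  Σf=17+1=18
n=18: 1·18 2·9 3·6 6·3 9·2 18·1  f→[1+2+3+6+9+18]=39
n=19: 19·1 1·19  f→[19+1]=20
n=20: 1·20 2·10 4·5 5·4 10·2 20·1  f→[1+2+4+5+10+20]=42
q^21  k|21↦f(k): 21:21 7:7 3:3 1:1  a_21=32

18, 39, 20, 42, 32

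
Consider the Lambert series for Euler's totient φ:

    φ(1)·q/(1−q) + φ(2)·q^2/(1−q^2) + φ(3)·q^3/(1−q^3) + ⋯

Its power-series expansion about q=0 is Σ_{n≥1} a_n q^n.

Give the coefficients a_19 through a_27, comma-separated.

q^19  k|19↦φ(k): 1:1 19:18  a_19=19
q^20  k|20↦φ(k): 20:8 10:4 5:4 4:2 2:1 1:1  a_20=20
q^21  k|21↦φ(k): 1:1 3:2 7:6 21:12  a_21=21
[q^22] φ(1)=1,φ(2)=1,φ(11)=10,φ(22)=10 ⇒ 22
q^23  k|23↦φ(k): 23:22 1:1  a_23=23
n=24: 1·24 2·12 3·8 4·6 6·4 8·3 12·2 24·1  φ→[1+1+2+2+2+4+4+8]=24
q^25  k|25↦φ(k): 25:20 5:4 1:1  a_25=25
n=26: 1·26 2·13 13·2 26·1  φ→[1+1+12+12]=26
d|27:{1,3,9,27}  Σφ=1+2+6+18=27

19, 20, 21, 22, 23, 24, 25, 26, 27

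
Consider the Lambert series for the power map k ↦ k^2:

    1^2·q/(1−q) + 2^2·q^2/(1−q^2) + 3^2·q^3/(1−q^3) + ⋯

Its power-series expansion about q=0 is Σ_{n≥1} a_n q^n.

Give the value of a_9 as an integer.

a_9 = 91

[q^9] f(1)=1,f(3)=9,f(9)=81 ⇒ 91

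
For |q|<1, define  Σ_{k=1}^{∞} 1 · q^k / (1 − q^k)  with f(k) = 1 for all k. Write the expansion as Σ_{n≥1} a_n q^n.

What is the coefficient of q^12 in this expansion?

a_12 = 6

q^12  k|12↦f(k): 1:1 2:1 3:1 4:1 6:1 12:1  a_12=6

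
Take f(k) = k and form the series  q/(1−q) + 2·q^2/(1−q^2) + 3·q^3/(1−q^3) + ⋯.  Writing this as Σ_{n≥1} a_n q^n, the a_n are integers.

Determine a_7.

d|7:{7,1}  Σf=7+1=8

a_7 = 8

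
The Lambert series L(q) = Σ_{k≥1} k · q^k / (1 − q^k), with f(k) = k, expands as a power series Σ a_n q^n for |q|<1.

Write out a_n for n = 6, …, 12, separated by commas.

12, 8, 15, 13, 18, 12, 28

n=6: 1·6 2·3 3·2 6·1  f→[1+2+3+6]=12
n=7: 1·7 7·1  f→[1+7]=8
n=8: 1·8 2·4 4·2 8·1  f→[1+2+4+8]=15
d|9:{9,3,1}  Σf=9+3+1=13
d|10:{1,2,5,10}  Σf=1+2+5+10=18
d|11:{11,1}  Σf=11+1=12
d|12:{1,2,3,4,6,12}  Σf=1+2+3+4+6+12=28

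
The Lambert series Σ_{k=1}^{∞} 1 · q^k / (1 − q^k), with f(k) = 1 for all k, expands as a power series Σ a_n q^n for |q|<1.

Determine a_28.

a_28 = 6

q^28  k|28↦f(k): 28:1 14:1 7:1 4:1 2:1 1:1  a_28=6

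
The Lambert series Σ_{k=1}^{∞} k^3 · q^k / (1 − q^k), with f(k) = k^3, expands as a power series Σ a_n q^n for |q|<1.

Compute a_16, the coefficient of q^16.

a_16 = 4681

d|16:{16,8,4,2,1}  Σf=4096+512+64+8+1=4681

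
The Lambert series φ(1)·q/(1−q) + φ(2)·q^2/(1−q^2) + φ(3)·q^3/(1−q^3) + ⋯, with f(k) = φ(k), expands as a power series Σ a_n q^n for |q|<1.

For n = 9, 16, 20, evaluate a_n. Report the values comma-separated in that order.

q^9  k|9↦φ(k): 9:6 3:2 1:1  a_9=9
q^16  k|16↦φ(k): 1:1 2:1 4:2 8:4 16:8  a_16=16
d|20:{1,2,4,5,10,20}  Σφ=1+1+2+4+4+8=20

9, 16, 20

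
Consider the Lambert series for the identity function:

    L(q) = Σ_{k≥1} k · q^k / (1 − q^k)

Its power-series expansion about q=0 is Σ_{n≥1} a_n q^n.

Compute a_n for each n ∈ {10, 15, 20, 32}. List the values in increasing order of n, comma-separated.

[q^10] f(10)=10,f(5)=5,f(2)=2,f(1)=1 ⇒ 18
[q^15] f(1)=1,f(3)=3,f(5)=5,f(15)=15 ⇒ 24
[q^20] f(20)=20,f(10)=10,f(5)=5,f(4)=4,f(2)=2,f(1)=1 ⇒ 42
n=32: 32·1 16·2 8·4 4·8 2·16 1·32  f→[32+16+8+4+2+1]=63

18, 24, 42, 63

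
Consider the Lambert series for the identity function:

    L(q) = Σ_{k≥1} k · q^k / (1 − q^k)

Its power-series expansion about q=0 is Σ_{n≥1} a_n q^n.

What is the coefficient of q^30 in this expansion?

d|30:{30,15,10,6,5,3,2,1}  Σf=30+15+10+6+5+3+2+1=72

a_30 = 72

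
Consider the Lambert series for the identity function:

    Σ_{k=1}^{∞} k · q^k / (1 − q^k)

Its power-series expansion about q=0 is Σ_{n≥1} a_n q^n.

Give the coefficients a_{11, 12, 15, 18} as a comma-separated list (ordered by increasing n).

d|11:{11,1}  Σf=11+1=12
q^12  k|12↦f(k): 1:1 2:2 3:3 4:4 6:6 12:12  a_12=28
n=15: 1·15 3·5 5·3 15·1  f→[1+3+5+15]=24
[q^18] f(1)=1,f(2)=2,f(3)=3,f(6)=6,f(9)=9,f(18)=18 ⇒ 39

12, 28, 24, 39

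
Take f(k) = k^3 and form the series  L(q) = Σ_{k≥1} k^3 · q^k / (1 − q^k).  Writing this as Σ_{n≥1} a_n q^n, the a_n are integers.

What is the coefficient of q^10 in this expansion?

a_10 = 1134

[q^10] f(10)=1000,f(5)=125,f(2)=8,f(1)=1 ⇒ 1134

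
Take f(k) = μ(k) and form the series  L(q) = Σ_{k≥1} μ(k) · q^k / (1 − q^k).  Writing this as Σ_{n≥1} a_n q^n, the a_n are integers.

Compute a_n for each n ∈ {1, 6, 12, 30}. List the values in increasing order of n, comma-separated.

d|1:{1}  Σμ=1=1
n=6: 1·6 2·3 3·2 6·1  μ→[1+(-1)+(-1)+1]=0
q^12  k|12↦μ(k): 12:0 6:1 4:0 3:-1 2:-1 1:1  a_12=0
d|30:{30,15,10,6,5,3,2,1}  Σμ=(-1)+1+1+1+(-1)+(-1)+(-1)+1=0

1, 0, 0, 0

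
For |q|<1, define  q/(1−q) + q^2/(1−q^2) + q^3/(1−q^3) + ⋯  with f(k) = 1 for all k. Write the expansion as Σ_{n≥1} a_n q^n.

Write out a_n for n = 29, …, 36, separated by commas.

[q^29] f(1)=1,f(29)=1 ⇒ 2
d|30:{1,2,3,5,6,10,15,30}  Σf=1+1+1+1+1+1+1+1=8
[q^31] f(31)=1,f(1)=1 ⇒ 2
q^32  k|32↦f(k): 32:1 16:1 8:1 4:1 2:1 1:1  a_32=6
[q^33] f(1)=1,f(3)=1,f(11)=1,f(33)=1 ⇒ 4
[q^34] f(1)=1,f(2)=1,f(17)=1,f(34)=1 ⇒ 4
q^35  k|35↦f(k): 35:1 7:1 5:1 1:1  a_35=4
n=36: 1·36 2·18 3·12 4·9 6·6 9·4 12·3 18·2 36·1  f→[1+1+1+1+1+1+1+1+1]=9

2, 8, 2, 6, 4, 4, 4, 9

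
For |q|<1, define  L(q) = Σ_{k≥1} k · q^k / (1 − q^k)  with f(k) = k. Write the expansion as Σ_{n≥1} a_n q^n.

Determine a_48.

d|48:{1,2,3,4,6,8,12,16,24,48}  Σf=1+2+3+4+6+8+12+16+24+48=124

a_48 = 124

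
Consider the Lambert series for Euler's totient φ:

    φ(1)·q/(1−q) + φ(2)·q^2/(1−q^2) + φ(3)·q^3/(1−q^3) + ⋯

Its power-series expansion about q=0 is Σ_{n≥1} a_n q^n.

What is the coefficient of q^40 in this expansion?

q^40  k|40↦φ(k): 1:1 2:1 4:2 5:4 8:4 10:4 20:8 40:16  a_40=40

a_40 = 40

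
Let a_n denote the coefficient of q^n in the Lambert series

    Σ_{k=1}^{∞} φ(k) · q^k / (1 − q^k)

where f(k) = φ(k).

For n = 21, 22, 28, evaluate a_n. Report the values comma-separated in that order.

[q^21] φ(21)=12,φ(7)=6,φ(3)=2,φ(1)=1 ⇒ 21
[q^22] φ(1)=1,φ(2)=1,φ(11)=10,φ(22)=10 ⇒ 22
n=28: 1·28 2·14 4·7 7·4 14·2 28·1  φ→[1+1+2+6+6+12]=28

21, 22, 28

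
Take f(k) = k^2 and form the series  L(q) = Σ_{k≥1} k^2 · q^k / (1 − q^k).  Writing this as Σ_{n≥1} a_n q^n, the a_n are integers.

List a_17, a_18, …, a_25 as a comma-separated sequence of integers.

290, 455, 362, 546, 500, 610, 530, 850, 651

q^17  k|17↦f(k): 17:289 1:1  a_17=290
[q^18] f(18)=324,f(9)=81,f(6)=36,f(3)=9,f(2)=4,f(1)=1 ⇒ 455
q^19  k|19↦f(k): 19:361 1:1  a_19=362
n=20: 20·1 10·2 5·4 4·5 2·10 1·20  f→[400+100+25+16+4+1]=546
n=21: 21·1 7·3 3·7 1·21  f→[441+49+9+1]=500
[q^22] f(1)=1,f(2)=4,f(11)=121,f(22)=484 ⇒ 610
n=23: 1·23 23·1  f→[1+529]=530
[q^24] f(1)=1,f(2)=4,f(3)=9,f(4)=16,f(6)=36,f(8)=64,f(12)=144,f(24)=576 ⇒ 850
d|25:{25,5,1}  Σf=625+25+1=651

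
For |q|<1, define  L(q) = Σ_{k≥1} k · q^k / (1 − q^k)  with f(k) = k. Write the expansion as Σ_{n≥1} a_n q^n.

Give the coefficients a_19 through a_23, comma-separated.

20, 42, 32, 36, 24

n=19: 19·1 1·19  f→[19+1]=20
[q^20] f(1)=1,f(2)=2,f(4)=4,f(5)=5,f(10)=10,f(20)=20 ⇒ 42
[q^21] f(1)=1,f(3)=3,f(7)=7,f(21)=21 ⇒ 32
q^22  k|22↦f(k): 1:1 2:2 11:11 22:22  a_22=36
[q^23] f(23)=23,f(1)=1 ⇒ 24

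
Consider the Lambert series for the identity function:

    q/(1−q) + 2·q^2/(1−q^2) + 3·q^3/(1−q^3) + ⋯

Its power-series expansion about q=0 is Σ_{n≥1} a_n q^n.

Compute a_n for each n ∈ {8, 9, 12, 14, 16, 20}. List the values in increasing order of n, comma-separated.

15, 13, 28, 24, 31, 42

q^8  k|8↦f(k): 1:1 2:2 4:4 8:8  a_8=15
d|9:{9,3,1}  Σf=9+3+1=13
d|12:{1,2,3,4,6,12}  Σf=1+2+3+4+6+12=28
d|14:{14,7,2,1}  Σf=14+7+2+1=24
q^16  k|16↦f(k): 16:16 8:8 4:4 2:2 1:1  a_16=31
[q^20] f(1)=1,f(2)=2,f(4)=4,f(5)=5,f(10)=10,f(20)=20 ⇒ 42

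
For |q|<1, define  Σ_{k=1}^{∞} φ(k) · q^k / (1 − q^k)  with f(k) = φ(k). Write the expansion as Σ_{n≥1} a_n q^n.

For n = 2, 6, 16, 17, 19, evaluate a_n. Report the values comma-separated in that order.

q^2  k|2↦φ(k): 1:1 2:1  a_2=2
q^6  k|6↦φ(k): 6:2 3:2 2:1 1:1  a_6=6
q^16  k|16↦φ(k): 16:8 8:4 4:2 2:1 1:1  a_16=16
d|17:{17,1}  Σφ=16+1=17
n=19: 1·19 19·1  φ→[1+18]=19

2, 6, 16, 17, 19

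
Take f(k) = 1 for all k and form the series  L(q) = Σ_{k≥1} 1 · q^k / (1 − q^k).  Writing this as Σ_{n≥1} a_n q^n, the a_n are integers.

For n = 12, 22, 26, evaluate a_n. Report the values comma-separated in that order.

d|12:{1,2,3,4,6,12}  Σf=1+1+1+1+1+1=6
d|22:{1,2,11,22}  Σf=1+1+1+1=4
[q^26] f(26)=1,f(13)=1,f(2)=1,f(1)=1 ⇒ 4

6, 4, 4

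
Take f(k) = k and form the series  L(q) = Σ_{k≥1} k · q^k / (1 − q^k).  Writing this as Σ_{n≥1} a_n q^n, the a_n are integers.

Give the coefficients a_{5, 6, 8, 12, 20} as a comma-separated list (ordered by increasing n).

6, 12, 15, 28, 42

q^5  k|5↦f(k): 5:5 1:1  a_5=6
d|6:{6,3,2,1}  Σf=6+3+2+1=12
d|8:{8,4,2,1}  Σf=8+4+2+1=15
d|12:{1,2,3,4,6,12}  Σf=1+2+3+4+6+12=28
d|20:{20,10,5,4,2,1}  Σf=20+10+5+4+2+1=42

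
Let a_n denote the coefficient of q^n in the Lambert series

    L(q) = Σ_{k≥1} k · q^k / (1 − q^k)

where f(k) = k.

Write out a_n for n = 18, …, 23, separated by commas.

n=18: 1·18 2·9 3·6 6·3 9·2 18·1  f→[1+2+3+6+9+18]=39
d|19:{1,19}  Σf=1+19=20
n=20: 20·1 10·2 5·4 4·5 2·10 1·20  f→[20+10+5+4+2+1]=42
n=21: 21·1 7·3 3·7 1·21  f→[21+7+3+1]=32
[q^22] f(22)=22,f(11)=11,f(2)=2,f(1)=1 ⇒ 36
[q^23] f(1)=1,f(23)=23 ⇒ 24

39, 20, 42, 32, 36, 24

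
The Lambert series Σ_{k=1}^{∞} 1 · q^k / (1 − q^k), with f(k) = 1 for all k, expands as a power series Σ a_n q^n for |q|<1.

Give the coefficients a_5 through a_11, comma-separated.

q^5  k|5↦f(k): 1:1 5:1  a_5=2
d|6:{6,3,2,1}  Σf=1+1+1+1=4
[q^7] f(1)=1,f(7)=1 ⇒ 2
n=8: 8·1 4·2 2·4 1·8  f→[1+1+1+1]=4
q^9  k|9↦f(k): 9:1 3:1 1:1  a_9=3
d|10:{10,5,2,1}  Σf=1+1+1+1=4
n=11: 1·11 11·1  f→[1+1]=2

2, 4, 2, 4, 3, 4, 2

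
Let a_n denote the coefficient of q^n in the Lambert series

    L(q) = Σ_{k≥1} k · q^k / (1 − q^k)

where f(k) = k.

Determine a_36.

d|36:{36,18,12,9,6,4,3,2,1}  Σf=36+18+12+9+6+4+3+2+1=91

a_36 = 91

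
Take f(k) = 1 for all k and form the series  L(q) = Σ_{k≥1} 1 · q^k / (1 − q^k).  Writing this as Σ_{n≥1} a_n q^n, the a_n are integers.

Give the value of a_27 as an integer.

a_27 = 4

q^27  k|27↦f(k): 1:1 3:1 9:1 27:1  a_27=4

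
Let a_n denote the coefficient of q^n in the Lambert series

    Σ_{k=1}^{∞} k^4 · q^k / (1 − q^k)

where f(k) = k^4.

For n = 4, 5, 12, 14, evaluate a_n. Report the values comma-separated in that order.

273, 626, 22386, 40834

[q^4] f(1)=1,f(2)=16,f(4)=256 ⇒ 273
[q^5] f(5)=625,f(1)=1 ⇒ 626
d|12:{12,6,4,3,2,1}  Σf=20736+1296+256+81+16+1=22386
n=14: 14·1 7·2 2·7 1·14  f→[38416+2401+16+1]=40834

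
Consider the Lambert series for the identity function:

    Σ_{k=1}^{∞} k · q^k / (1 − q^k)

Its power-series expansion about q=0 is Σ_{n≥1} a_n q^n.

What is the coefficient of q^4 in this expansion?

a_4 = 7

n=4: 4·1 2·2 1·4  f→[4+2+1]=7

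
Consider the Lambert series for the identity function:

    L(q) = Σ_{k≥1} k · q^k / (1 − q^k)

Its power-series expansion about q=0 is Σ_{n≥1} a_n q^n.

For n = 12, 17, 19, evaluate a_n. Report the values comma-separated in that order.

d|12:{1,2,3,4,6,12}  Σf=1+2+3+4+6+12=28
[q^17] f(17)=17,f(1)=1 ⇒ 18
[q^19] f(1)=1,f(19)=19 ⇒ 20

28, 18, 20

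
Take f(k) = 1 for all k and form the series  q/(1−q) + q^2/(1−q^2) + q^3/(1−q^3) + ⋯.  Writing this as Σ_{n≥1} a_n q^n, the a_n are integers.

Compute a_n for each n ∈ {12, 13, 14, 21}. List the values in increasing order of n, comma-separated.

d|12:{1,2,3,4,6,12}  Σf=1+1+1+1+1+1=6
q^13  k|13↦f(k): 1:1 13:1  a_13=2
d|14:{1,2,7,14}  Σf=1+1+1+1=4
[q^21] f(1)=1,f(3)=1,f(7)=1,f(21)=1 ⇒ 4

6, 2, 4, 4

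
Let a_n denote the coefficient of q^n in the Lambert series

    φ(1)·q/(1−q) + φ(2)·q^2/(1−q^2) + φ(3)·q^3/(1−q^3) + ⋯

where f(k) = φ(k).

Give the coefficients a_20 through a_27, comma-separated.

d|20:{20,10,5,4,2,1}  Σφ=8+4+4+2+1+1=20
n=21: 1·21 3·7 7·3 21·1  φ→[1+2+6+12]=21
d|22:{22,11,2,1}  Σφ=10+10+1+1=22
[q^23] φ(1)=1,φ(23)=22 ⇒ 23
[q^24] φ(1)=1,φ(2)=1,φ(3)=2,φ(4)=2,φ(6)=2,φ(8)=4,φ(12)=4,φ(24)=8 ⇒ 24
[q^25] φ(25)=20,φ(5)=4,φ(1)=1 ⇒ 25
q^26  k|26↦φ(k): 1:1 2:1 13:12 26:12  a_26=26
q^27  k|27↦φ(k): 1:1 3:2 9:6 27:18  a_27=27

20, 21, 22, 23, 24, 25, 26, 27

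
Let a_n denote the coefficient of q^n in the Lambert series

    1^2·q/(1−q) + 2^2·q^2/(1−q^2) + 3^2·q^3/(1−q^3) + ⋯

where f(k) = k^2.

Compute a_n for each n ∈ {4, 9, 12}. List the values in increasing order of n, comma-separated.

n=4: 1·4 2·2 4·1  f→[1+4+16]=21
n=9: 1·9 3·3 9·1  f→[1+9+81]=91
[q^12] f(1)=1,f(2)=4,f(3)=9,f(4)=16,f(6)=36,f(12)=144 ⇒ 210

21, 91, 210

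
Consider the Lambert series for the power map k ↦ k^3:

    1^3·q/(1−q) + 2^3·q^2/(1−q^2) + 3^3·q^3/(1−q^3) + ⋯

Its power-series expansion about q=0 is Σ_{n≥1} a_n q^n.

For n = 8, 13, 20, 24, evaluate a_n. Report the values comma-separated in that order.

585, 2198, 9198, 16380

[q^8] f(8)=512,f(4)=64,f(2)=8,f(1)=1 ⇒ 585
n=13: 1·13 13·1  f→[1+2197]=2198
n=20: 1·20 2·10 4·5 5·4 10·2 20·1  f→[1+8+64+125+1000+8000]=9198
d|24:{24,12,8,6,4,3,2,1}  Σf=13824+1728+512+216+64+27+8+1=16380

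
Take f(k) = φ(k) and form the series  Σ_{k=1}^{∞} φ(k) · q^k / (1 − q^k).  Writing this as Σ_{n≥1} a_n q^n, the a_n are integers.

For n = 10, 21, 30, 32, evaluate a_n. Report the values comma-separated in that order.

q^10  k|10↦φ(k): 1:1 2:1 5:4 10:4  a_10=10
[q^21] φ(21)=12,φ(7)=6,φ(3)=2,φ(1)=1 ⇒ 21
d|30:{30,15,10,6,5,3,2,1}  Σφ=8+8+4+2+4+2+1+1=30
[q^32] φ(1)=1,φ(2)=1,φ(4)=2,φ(8)=4,φ(16)=8,φ(32)=16 ⇒ 32

10, 21, 30, 32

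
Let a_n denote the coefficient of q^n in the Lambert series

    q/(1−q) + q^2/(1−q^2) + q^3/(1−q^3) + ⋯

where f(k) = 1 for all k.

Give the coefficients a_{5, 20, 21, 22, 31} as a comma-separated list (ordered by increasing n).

2, 6, 4, 4, 2

d|5:{5,1}  Σf=1+1=2
[q^20] f(20)=1,f(10)=1,f(5)=1,f(4)=1,f(2)=1,f(1)=1 ⇒ 6
[q^21] f(21)=1,f(7)=1,f(3)=1,f(1)=1 ⇒ 4
n=22: 22·1 11·2 2·11 1·22  f→[1+1+1+1]=4
n=31: 31·1 1·31  f→[1+1]=2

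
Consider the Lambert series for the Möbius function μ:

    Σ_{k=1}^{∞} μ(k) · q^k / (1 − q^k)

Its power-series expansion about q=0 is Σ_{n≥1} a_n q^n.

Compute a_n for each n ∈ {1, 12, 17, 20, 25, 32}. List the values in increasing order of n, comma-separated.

d|1:{1}  Σμ=1=1
d|12:{12,6,4,3,2,1}  Σμ=0+1+0+(-1)+(-1)+1=0
q^17  k|17↦μ(k): 17:-1 1:1  a_17=0
d|20:{1,2,4,5,10,20}  Σμ=1+(-1)+0+(-1)+1+0=0
[q^25] μ(25)=0,μ(5)=-1,μ(1)=1 ⇒ 0
q^32  k|32↦μ(k): 1:1 2:-1 4:0 8:0 16:0 32:0  a_32=0

1, 0, 0, 0, 0, 0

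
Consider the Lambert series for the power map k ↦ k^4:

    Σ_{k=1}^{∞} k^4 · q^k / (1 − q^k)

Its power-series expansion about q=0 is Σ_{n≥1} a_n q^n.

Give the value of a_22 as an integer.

d|22:{22,11,2,1}  Σf=234256+14641+16+1=248914

a_22 = 248914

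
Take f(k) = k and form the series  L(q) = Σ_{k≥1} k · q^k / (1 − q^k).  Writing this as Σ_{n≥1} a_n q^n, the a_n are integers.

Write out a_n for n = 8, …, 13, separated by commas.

15, 13, 18, 12, 28, 14

q^8  k|8↦f(k): 8:8 4:4 2:2 1:1  a_8=15
q^9  k|9↦f(k): 1:1 3:3 9:9  a_9=13
n=10: 1·10 2·5 5·2 10·1  f→[1+2+5+10]=18
[q^11] f(1)=1,f(11)=11 ⇒ 12
d|12:{12,6,4,3,2,1}  Σf=12+6+4+3+2+1=28
q^13  k|13↦f(k): 13:13 1:1  a_13=14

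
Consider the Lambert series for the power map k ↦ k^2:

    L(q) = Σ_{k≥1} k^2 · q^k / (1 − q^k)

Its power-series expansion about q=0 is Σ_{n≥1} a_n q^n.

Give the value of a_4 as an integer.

[q^4] f(4)=16,f(2)=4,f(1)=1 ⇒ 21

a_4 = 21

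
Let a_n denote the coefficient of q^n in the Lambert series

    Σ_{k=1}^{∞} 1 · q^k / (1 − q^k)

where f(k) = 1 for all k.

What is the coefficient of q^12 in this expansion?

a_12 = 6

n=12: 12·1 6·2 4·3 3·4 2·6 1·12  f→[1+1+1+1+1+1]=6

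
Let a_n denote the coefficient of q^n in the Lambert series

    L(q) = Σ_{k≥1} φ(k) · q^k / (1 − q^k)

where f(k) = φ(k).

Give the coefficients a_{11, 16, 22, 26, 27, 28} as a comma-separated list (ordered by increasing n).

q^11  k|11↦φ(k): 1:1 11:10  a_11=11
[q^16] φ(1)=1,φ(2)=1,φ(4)=2,φ(8)=4,φ(16)=8 ⇒ 16
n=22: 22·1 11·2 2·11 1·22  φ→[10+10+1+1]=22
d|26:{26,13,2,1}  Σφ=12+12+1+1=26
n=27: 27·1 9·3 3·9 1·27  φ→[18+6+2+1]=27
q^28  k|28↦φ(k): 1:1 2:1 4:2 7:6 14:6 28:12  a_28=28

11, 16, 22, 26, 27, 28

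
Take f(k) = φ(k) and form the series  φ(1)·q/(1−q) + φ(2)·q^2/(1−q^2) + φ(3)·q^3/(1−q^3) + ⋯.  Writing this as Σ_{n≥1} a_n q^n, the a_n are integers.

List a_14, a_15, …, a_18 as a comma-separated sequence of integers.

n=14: 14·1 7·2 2·7 1·14  φ→[6+6+1+1]=14
n=15: 15·1 5·3 3·5 1·15  φ→[8+4+2+1]=15
[q^16] φ(16)=8,φ(8)=4,φ(4)=2,φ(2)=1,φ(1)=1 ⇒ 16
[q^17] φ(1)=1,φ(17)=16 ⇒ 17
d|18:{1,2,3,6,9,18}  Σφ=1+1+2+2+6+6=18

14, 15, 16, 17, 18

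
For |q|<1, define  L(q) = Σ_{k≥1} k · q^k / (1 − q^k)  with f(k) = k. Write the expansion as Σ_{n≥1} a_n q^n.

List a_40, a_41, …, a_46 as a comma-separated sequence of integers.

n=40: 1·40 2·20 4·10 5·8 8·5 10·4 20·2 40·1  f→[1+2+4+5+8+10+20+40]=90
n=41: 1·41 41·1  f→[1+41]=42
d|42:{1,2,3,6,7,14,21,42}  Σf=1+2+3+6+7+14+21+42=96
[q^43] f(1)=1,f(43)=43 ⇒ 44
n=44: 1·44 2·22 4·11 11·4 22·2 44·1  f→[1+2+4+11+22+44]=84
q^45  k|45↦f(k): 1:1 3:3 5:5 9:9 15:15 45:45  a_45=78
n=46: 46·1 23·2 2·23 1·46  f→[46+23+2+1]=72

90, 42, 96, 44, 84, 78, 72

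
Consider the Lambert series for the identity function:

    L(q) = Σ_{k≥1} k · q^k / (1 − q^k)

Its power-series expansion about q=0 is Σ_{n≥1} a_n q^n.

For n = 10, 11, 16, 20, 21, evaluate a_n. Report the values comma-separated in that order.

q^10  k|10↦f(k): 10:10 5:5 2:2 1:1  a_10=18
[q^11] f(1)=1,f(11)=11 ⇒ 12
[q^16] f(16)=16,f(8)=8,f(4)=4,f(2)=2,f(1)=1 ⇒ 31
d|20:{1,2,4,5,10,20}  Σf=1+2+4+5+10+20=42
[q^21] f(1)=1,f(3)=3,f(7)=7,f(21)=21 ⇒ 32

18, 12, 31, 42, 32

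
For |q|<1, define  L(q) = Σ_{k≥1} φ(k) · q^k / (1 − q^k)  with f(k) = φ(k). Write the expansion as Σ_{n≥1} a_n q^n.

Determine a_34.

q^34  k|34↦φ(k): 34:16 17:16 2:1 1:1  a_34=34

a_34 = 34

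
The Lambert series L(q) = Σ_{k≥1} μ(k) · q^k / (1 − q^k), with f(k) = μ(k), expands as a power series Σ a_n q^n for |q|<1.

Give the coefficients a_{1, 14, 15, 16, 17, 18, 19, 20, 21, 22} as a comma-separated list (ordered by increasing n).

1, 0, 0, 0, 0, 0, 0, 0, 0, 0

n=1: 1·1  μ→[1]=1
q^14  k|14↦μ(k): 14:1 7:-1 2:-1 1:1  a_14=0
n=15: 15·1 5·3 3·5 1·15  μ→[1+(-1)+(-1)+1]=0
q^16  k|16↦μ(k): 16:0 8:0 4:0 2:-1 1:1  a_16=0
[q^17] μ(1)=1,μ(17)=-1 ⇒ 0
q^18  k|18↦μ(k): 1:1 2:-1 3:-1 6:1 9:0 18:0  a_18=0
d|19:{19,1}  Σμ=(-1)+1=0
[q^20] μ(20)=0,μ(10)=1,μ(5)=-1,μ(4)=0,μ(2)=-1,μ(1)=1 ⇒ 0
[q^21] μ(21)=1,μ(7)=-1,μ(3)=-1,μ(1)=1 ⇒ 0
n=22: 1·22 2·11 11·2 22·1  μ→[1+(-1)+(-1)+1]=0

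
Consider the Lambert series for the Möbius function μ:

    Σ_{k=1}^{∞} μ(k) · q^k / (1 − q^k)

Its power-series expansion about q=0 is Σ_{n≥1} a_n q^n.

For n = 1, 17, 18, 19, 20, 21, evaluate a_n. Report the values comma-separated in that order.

1, 0, 0, 0, 0, 0

q^1  k|1↦μ(k): 1:1  a_1=1
n=17: 1·17 17·1  μ→[1+(-1)]=0
[q^18] μ(1)=1,μ(2)=-1,μ(3)=-1,μ(6)=1,μ(9)=0,μ(18)=0 ⇒ 0
n=19: 1·19 19·1  μ→[1+(-1)]=0
n=20: 1·20 2·10 4·5 5·4 10·2 20·1  μ→[1+(-1)+0+(-1)+1+0]=0
n=21: 21·1 7·3 3·7 1·21  μ→[1+(-1)+(-1)+1]=0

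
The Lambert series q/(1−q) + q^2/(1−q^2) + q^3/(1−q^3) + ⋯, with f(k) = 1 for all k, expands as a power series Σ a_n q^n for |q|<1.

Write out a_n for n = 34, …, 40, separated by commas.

4, 4, 9, 2, 4, 4, 8

[q^34] f(1)=1,f(2)=1,f(17)=1,f(34)=1 ⇒ 4
q^35  k|35↦f(k): 1:1 5:1 7:1 35:1  a_35=4
q^36  k|36↦f(k): 1:1 2:1 3:1 4:1 6:1 9:1 12:1 18:1 36:1  a_36=9
q^37  k|37↦f(k): 37:1 1:1  a_37=2
n=38: 1·38 2·19 19·2 38·1  f→[1+1+1+1]=4
q^39  k|39↦f(k): 39:1 13:1 3:1 1:1  a_39=4
[q^40] f(40)=1,f(20)=1,f(10)=1,f(8)=1,f(5)=1,f(4)=1,f(2)=1,f(1)=1 ⇒ 8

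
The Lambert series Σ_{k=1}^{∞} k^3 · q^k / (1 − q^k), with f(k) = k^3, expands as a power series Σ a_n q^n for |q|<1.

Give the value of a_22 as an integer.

a_22 = 11988

[q^22] f(22)=10648,f(11)=1331,f(2)=8,f(1)=1 ⇒ 11988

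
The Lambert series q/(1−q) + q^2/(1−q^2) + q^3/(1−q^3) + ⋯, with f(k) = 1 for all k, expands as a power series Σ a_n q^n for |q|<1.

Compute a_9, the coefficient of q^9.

d|9:{1,3,9}  Σf=1+1+1=3

a_9 = 3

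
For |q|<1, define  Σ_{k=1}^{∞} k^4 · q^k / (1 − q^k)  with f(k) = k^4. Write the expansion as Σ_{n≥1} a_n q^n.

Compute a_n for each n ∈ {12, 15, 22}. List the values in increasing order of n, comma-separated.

[q^12] f(12)=20736,f(6)=1296,f(4)=256,f(3)=81,f(2)=16,f(1)=1 ⇒ 22386
q^15  k|15↦f(k): 1:1 3:81 5:625 15:50625  a_15=51332
q^22  k|22↦f(k): 1:1 2:16 11:14641 22:234256  a_22=248914

22386, 51332, 248914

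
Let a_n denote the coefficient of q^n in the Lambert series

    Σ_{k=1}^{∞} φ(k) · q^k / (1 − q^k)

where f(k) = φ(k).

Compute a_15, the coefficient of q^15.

[q^15] φ(1)=1,φ(3)=2,φ(5)=4,φ(15)=8 ⇒ 15

a_15 = 15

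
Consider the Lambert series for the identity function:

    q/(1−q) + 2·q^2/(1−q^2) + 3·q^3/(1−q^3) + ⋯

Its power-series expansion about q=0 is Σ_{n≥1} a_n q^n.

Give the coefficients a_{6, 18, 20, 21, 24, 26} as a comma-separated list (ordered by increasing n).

q^6  k|6↦f(k): 6:6 3:3 2:2 1:1  a_6=12
d|18:{18,9,6,3,2,1}  Σf=18+9+6+3+2+1=39
q^20  k|20↦f(k): 1:1 2:2 4:4 5:5 10:10 20:20  a_20=42
q^21  k|21↦f(k): 21:21 7:7 3:3 1:1  a_21=32
n=24: 24·1 12·2 8·3 6·4 4·6 3·8 2·12 1·24  f→[24+12+8+6+4+3+2+1]=60
[q^26] f(1)=1,f(2)=2,f(13)=13,f(26)=26 ⇒ 42

12, 39, 42, 32, 60, 42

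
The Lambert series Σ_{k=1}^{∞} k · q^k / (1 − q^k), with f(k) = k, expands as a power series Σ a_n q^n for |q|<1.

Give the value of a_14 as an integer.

q^14  k|14↦f(k): 1:1 2:2 7:7 14:14  a_14=24

a_14 = 24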